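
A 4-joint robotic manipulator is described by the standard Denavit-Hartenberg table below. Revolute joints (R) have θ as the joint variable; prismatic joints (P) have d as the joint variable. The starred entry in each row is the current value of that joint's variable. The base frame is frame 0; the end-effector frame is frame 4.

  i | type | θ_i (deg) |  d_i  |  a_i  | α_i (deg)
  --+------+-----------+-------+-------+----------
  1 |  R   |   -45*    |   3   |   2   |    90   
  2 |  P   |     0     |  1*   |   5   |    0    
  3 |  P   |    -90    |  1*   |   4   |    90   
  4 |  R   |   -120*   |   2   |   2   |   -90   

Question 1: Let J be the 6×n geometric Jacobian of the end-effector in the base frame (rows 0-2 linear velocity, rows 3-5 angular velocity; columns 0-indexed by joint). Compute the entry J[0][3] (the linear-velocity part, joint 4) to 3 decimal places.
0.707

axis z_3 = (-0.7071,0.7071,-0.0000); lever o_n−o_3 = (-0.1895,2.6390,1.0000)
cross product → J_v[:, 3] = (0.7071,0.7071,-1.7321)
J_ω[:, 3] = z_3
entry J[0][3] = 0.7071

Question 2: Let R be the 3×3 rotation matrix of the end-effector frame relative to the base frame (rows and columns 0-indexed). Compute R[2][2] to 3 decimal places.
End-effector z-axis (col 2 of R) = (0.3536,0.3536,-0.8660)
R[2][2] = -0.8660

-0.866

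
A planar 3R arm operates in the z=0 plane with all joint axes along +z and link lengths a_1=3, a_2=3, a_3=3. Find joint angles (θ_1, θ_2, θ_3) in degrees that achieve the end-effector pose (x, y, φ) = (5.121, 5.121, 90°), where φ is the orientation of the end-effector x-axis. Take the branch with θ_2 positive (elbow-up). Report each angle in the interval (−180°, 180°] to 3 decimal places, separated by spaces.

-0.012 45.021 44.991

wrist centre = target − a_3·(cos φ, sin φ) = (5.1210, 2.1210)
cos θ_2 = (30.7233−3²−3²)/(2·3·3) = 0.7068; θ_2 = 45.0209° (elbow-up)
β = atan2(2.1210,5.1210) = 22.4982°; ψ = atan2(2.1221,5.1205) = 22.5104°
θ_1 = β − ψ = -0.0122°
θ_3 = φ − θ_1 − θ_2 = 44.9914° (wrapped to (-180°,180°])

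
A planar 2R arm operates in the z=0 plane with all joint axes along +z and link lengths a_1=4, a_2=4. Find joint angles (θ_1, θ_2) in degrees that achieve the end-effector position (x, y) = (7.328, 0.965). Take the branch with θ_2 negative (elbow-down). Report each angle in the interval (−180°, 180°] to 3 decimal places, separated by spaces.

cos θ_2 = (54.6308−4²−4²)/(2·4·4) = 0.7072; θ_2 = -44.9914° (elbow-down)
β = atan2(0.9650,7.3280) = 7.5019°; ψ = atan2(-2.8280,6.8289) = -22.4957°
θ_1 = β − ψ = 29.9976°

29.998 -44.991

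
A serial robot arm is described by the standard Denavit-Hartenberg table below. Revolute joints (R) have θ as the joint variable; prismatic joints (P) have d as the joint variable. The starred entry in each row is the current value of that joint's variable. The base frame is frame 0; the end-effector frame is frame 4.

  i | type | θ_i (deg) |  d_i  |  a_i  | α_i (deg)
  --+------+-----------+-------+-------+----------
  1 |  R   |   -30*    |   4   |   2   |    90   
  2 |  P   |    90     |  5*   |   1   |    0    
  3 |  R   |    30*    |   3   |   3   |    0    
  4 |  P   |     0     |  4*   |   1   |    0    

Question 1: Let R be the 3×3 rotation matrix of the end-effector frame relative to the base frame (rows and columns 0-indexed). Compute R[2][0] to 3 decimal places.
0.866

End-effector x-axis (col 0 of R) = (-0.4330,0.2500,0.8660)
R[2][0] = 0.8660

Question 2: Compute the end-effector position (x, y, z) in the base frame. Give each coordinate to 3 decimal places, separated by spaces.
-6.000 -10.392 8.464

after link 1: o_1 = (1.7321, -1.0000, 4.0000)
after link 2: o_2 = (-0.7679, -5.3301, 5.0000)
after link 3: o_3 = (-3.5670, -7.1782, 7.5981)
after link 4: o_4 = (-6.0000, -10.3923, 8.4641)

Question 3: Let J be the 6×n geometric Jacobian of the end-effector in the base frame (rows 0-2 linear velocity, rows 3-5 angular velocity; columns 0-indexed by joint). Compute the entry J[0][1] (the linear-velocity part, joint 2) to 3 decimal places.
-0.500

prismatic axis z_1 = (-0.5000,-0.8660,0.0000)
J_v[:, 1] = z_1; J_ω[:, 1] = (0,0,0)
entry J[0][1] = -0.5000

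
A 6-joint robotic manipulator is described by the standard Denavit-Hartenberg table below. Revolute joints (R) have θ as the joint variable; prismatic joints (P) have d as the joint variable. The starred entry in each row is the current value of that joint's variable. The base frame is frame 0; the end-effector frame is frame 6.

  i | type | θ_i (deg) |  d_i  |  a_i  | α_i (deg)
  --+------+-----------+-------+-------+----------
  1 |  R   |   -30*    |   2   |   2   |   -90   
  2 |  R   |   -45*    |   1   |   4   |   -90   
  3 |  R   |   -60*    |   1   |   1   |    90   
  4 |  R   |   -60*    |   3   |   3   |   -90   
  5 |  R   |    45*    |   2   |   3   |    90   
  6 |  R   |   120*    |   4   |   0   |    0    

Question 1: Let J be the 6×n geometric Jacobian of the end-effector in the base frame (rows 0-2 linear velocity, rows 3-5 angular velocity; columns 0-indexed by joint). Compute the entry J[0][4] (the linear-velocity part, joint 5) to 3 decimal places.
1.274

axis z_4 = (0.9464,0.3196,-0.0474); lever o_n−o_4 = (0.8989,4.0962,3.3783)
cross product → J_v[:, 4] = (1.2739,-3.2397,3.5891)
J_ω[:, 4] = z_4
entry J[0][4] = 1.2739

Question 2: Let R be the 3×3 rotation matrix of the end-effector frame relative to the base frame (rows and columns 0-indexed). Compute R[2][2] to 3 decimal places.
0.125

End-effector z-axis (col 2 of R) = (-0.3119,0.9419,0.1250)
R[2][2] = 0.1250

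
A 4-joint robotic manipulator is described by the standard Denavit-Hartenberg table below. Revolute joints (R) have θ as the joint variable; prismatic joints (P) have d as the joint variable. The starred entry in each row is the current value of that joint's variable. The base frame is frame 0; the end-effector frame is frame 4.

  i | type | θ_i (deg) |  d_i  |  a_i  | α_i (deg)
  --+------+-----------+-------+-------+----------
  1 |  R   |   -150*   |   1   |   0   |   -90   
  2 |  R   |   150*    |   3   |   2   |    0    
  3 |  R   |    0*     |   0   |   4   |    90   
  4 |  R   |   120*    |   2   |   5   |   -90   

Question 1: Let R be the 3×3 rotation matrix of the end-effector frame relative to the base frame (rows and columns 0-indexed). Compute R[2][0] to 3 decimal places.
0.250

End-effector x-axis (col 0 of R) = (0.0580,-0.9665,0.2500)
R[2][0] = 0.2500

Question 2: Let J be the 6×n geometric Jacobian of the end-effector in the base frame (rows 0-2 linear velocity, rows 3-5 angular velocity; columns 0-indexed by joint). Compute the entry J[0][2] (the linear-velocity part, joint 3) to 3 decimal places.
2.150

axis z_2 = (0.5000,-0.8660,0.0000); lever o_n−o_2 = (2.4240,-3.6005,-2.4821)
cross product → J_v[:, 2] = (2.1495,1.2410,0.2990)
J_ω[:, 2] = z_2
entry J[0][2] = 2.1495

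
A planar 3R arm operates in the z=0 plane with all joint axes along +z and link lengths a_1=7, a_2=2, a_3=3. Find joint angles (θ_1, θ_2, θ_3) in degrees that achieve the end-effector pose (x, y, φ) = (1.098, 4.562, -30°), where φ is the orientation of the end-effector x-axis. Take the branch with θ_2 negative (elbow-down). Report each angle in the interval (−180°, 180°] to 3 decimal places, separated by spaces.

wrist centre = target − a_3·(cos φ, sin φ) = (-1.5001, 6.0620)
cos θ_2 = (38.9981−7²−2²)/(2·7·2) = -0.5001; θ_2 = -120.0046° (elbow-down)
β = atan2(6.0620,-1.5001) = 103.8990°; ψ = atan2(-1.7320,5.9999) = -16.1018°
θ_1 = β − ψ = 120.0007°
θ_3 = φ − θ_1 − θ_2 = -29.9962° (wrapped to (-180°,180°])

120.001 -120.005 -29.996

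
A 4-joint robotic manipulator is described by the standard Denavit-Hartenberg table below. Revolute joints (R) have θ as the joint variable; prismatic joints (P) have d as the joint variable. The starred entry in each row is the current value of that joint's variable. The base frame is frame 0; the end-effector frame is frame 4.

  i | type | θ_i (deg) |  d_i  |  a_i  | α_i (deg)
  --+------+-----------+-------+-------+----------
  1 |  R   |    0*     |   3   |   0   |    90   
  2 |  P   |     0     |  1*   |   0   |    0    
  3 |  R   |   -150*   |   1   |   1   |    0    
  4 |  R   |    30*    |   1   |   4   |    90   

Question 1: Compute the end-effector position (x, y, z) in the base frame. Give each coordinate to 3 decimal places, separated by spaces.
after link 1: o_1 = (0.0000, 0.0000, 3.0000)
after link 2: o_2 = (0.0000, -1.0000, 3.0000)
after link 3: o_3 = (-0.8660, -2.0000, 2.5000)
after link 4: o_4 = (-2.8660, -3.0000, -0.9641)

-2.866 -3.000 -0.964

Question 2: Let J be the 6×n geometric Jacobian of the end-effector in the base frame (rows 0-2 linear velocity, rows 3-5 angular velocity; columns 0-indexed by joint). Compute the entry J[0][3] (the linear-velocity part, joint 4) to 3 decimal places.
3.464

axis z_3 = (0.0000,-1.0000,0.0000); lever o_n−o_3 = (-2.0000,-1.0000,-3.4641)
cross product → J_v[:, 3] = (3.4641,-0.0000,-2.0000)
J_ω[:, 3] = z_3
entry J[0][3] = 3.4641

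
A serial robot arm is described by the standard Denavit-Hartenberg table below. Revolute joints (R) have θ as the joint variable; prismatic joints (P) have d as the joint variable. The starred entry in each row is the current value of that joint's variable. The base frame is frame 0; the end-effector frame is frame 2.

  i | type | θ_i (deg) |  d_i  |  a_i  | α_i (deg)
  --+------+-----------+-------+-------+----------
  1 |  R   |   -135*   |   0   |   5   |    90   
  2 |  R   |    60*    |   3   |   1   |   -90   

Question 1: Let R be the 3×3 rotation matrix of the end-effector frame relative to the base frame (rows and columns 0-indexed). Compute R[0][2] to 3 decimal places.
End-effector z-axis (col 2 of R) = (0.6124,0.6124,0.5000)
R[0][2] = 0.6124

0.612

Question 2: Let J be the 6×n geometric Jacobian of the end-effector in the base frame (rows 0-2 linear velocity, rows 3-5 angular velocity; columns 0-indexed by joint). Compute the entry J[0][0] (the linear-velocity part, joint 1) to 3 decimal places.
1.768

axis z_0 = ẑ; lever o_n−o_0 = (-6.0104,-1.7678,0.8660)
cross product → J_v[:, 0] = (1.7678,-6.0104,0.0000)
J_ω[:, 0] = z_0
entry J[0][0] = 1.7678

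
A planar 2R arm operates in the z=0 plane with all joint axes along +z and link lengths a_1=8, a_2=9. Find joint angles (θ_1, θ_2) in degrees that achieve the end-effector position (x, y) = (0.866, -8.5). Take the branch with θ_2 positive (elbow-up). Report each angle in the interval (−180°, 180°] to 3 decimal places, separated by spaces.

cos θ_2 = (73.0000−8²−9²)/(2·8·9) = -0.5000; θ_2 = 120.0000° (elbow-up)
β = atan2(-8.5000,0.8660) = -84.1826°; ψ = atan2(7.7942,3.5000) = 65.8175°
θ_1 = β − ψ = -150.0002°

-150.000 120.000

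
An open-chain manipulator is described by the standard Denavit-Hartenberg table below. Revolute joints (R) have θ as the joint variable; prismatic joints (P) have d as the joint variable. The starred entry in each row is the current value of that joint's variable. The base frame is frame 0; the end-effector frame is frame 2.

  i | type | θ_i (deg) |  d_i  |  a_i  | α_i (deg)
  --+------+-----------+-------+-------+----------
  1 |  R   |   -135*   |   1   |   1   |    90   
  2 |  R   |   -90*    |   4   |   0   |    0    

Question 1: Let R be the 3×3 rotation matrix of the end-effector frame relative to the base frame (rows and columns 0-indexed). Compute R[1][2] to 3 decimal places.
End-effector z-axis (col 2 of R) = (-0.7071,0.7071,0.0000)
R[1][2] = 0.7071

0.707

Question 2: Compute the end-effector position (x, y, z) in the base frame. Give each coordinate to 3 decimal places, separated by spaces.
-3.536 2.121 1.000

after link 1: o_1 = (-0.7071, -0.7071, 1.0000)
after link 2: o_2 = (-3.5355, 2.1213, 1.0000)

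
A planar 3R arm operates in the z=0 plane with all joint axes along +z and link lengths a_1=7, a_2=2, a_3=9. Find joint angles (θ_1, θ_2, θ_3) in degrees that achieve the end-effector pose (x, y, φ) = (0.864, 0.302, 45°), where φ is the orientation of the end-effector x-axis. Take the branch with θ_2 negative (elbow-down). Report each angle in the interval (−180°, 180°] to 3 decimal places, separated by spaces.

wrist centre = target − a_3·(cos φ, sin φ) = (-5.5000, -6.0620)
cos θ_2 = (66.9969−7²−2²)/(2·7·2) = 0.4999; θ_2 = -60.0072° (elbow-down)
β = atan2(-6.0620,-5.5000) = -132.2172°; ψ = atan2(-1.7322,7.9998) = -12.2175°
θ_1 = β − ψ = -119.9996°
θ_3 = φ − θ_1 − θ_2 = -134.9931° (wrapped to (-180°,180°])

-120.000 -60.007 -134.993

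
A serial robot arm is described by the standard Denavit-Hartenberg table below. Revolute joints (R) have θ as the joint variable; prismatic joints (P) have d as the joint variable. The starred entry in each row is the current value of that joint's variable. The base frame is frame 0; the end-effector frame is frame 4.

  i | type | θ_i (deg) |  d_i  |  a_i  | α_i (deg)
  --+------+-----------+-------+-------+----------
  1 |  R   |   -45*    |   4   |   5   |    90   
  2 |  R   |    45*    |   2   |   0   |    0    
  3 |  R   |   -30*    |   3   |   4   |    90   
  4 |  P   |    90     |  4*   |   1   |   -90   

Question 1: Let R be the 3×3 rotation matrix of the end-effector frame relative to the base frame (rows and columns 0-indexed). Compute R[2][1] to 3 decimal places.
End-effector y-axis (col 1 of R) = (-0.1830,0.1830,0.9659)
R[2][1] = 0.9659

0.966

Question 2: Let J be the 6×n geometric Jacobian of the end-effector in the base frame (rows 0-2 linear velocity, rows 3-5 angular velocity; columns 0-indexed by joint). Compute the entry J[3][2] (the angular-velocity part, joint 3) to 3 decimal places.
-0.707

axis z_2 = (-0.7071,-0.7071,0.0000); lever o_n−o_2 = (0.6357,-6.2925,-2.8284)
cross product → J_v[:, 2] = (2.0000,-2.0000,4.8990)
J_ω[:, 2] = z_2
entry J[3][2] = -0.7071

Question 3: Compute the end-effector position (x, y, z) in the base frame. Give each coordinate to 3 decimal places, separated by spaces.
2.757 -11.242 1.172

after link 1: o_1 = (3.5355, -3.5355, 4.0000)
after link 2: o_2 = (2.1213, -4.9497, 4.0000)
after link 3: o_3 = (2.7321, -9.8031, 5.0353)
after link 4: o_4 = (2.7570, -11.2423, 1.1716)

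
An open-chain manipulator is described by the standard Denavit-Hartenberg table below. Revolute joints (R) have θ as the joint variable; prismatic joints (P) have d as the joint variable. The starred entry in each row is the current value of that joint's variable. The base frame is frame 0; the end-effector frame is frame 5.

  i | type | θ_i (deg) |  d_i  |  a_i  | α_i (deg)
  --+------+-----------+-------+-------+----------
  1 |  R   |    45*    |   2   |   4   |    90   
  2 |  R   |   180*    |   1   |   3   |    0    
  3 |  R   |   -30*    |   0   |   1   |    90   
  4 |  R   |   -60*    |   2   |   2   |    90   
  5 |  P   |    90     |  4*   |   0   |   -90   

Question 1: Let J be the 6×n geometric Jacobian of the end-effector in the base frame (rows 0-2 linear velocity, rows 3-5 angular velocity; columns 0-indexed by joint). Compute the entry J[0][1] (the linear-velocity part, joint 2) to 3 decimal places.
-0.707

axis z_1 = (0.7071,-0.7071,0.0000); lever o_n−o_1 = (-2.4495,1.4142,1.0000)
cross product → J_v[:, 1] = (-0.7071,-0.7071,-0.7321)
J_ω[:, 1] = z_1
entry J[0][1] = -0.7071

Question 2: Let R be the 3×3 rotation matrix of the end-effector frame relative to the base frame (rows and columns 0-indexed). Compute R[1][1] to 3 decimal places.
End-effector y-axis (col 1 of R) = (-0.1768,-0.8839,0.4330)
R[1][1] = -0.8839

-0.884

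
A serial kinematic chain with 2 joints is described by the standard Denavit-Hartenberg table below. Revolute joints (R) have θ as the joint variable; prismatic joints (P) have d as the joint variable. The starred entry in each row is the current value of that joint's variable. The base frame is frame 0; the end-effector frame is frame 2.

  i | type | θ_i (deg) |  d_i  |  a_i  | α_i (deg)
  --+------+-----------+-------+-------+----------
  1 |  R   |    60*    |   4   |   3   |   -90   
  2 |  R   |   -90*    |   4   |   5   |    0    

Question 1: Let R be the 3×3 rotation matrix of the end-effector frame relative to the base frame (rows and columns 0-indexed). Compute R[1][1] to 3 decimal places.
End-effector y-axis (col 1 of R) = (0.5000,0.8660,-0.0000)
R[1][1] = 0.8660

0.866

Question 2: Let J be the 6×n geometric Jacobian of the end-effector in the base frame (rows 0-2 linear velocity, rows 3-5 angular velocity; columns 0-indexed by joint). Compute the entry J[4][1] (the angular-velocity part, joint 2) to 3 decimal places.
0.500

axis z_1 = (-0.8660,0.5000,0.0000); lever o_n−o_1 = (-3.4641,2.0000,5.0000)
cross product → J_v[:, 1] = (2.5000,4.3301,-0.0000)
J_ω[:, 1] = z_1
entry J[4][1] = 0.5000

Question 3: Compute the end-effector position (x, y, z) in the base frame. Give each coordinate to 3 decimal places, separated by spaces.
-1.964 4.598 9.000

after link 1: o_1 = (1.5000, 2.5981, 4.0000)
after link 2: o_2 = (-1.9641, 4.5981, 9.0000)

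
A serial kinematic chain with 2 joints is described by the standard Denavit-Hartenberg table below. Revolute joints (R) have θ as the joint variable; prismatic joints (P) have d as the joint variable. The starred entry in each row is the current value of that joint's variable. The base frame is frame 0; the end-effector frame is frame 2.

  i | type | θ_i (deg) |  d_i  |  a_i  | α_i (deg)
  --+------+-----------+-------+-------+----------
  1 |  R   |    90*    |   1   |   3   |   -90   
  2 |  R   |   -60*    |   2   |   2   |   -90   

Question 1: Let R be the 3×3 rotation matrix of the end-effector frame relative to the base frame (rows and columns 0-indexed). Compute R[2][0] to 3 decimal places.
0.866

End-effector x-axis (col 0 of R) = (0.0000,0.5000,0.8660)
R[2][0] = 0.8660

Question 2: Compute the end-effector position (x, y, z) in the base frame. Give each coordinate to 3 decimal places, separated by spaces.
-2.000 4.000 2.732

after link 1: o_1 = (0.0000, 3.0000, 1.0000)
after link 2: o_2 = (-2.0000, 4.0000, 2.7321)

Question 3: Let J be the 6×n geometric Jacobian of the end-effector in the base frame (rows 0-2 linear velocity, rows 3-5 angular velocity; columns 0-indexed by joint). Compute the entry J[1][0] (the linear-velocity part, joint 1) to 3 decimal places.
axis z_0 = ẑ; lever o_n−o_0 = (-2.0000,4.0000,2.7321)
cross product → J_v[:, 0] = (-4.0000,-2.0000,0.0000)
J_ω[:, 0] = z_0
entry J[1][0] = -2.0000

-2.000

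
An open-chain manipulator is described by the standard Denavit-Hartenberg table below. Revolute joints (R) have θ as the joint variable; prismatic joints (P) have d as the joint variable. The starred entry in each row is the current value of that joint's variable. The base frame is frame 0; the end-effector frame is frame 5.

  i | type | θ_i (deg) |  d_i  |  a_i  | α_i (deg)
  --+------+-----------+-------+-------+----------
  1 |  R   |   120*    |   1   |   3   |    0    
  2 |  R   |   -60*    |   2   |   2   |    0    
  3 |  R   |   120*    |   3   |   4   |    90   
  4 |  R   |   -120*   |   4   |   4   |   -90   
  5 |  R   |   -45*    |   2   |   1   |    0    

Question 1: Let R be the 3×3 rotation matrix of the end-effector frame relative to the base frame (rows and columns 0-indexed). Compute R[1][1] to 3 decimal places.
-0.707

End-effector y-axis (col 1 of R) = (0.3536,-0.7071,-0.6124)
R[1][1] = -0.7071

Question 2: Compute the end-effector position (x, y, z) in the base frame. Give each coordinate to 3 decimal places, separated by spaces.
-3.878 9.037 0.924

after link 1: o_1 = (-1.5000, 2.5981, 1.0000)
after link 2: o_2 = (-0.5000, 4.3301, 3.0000)
after link 3: o_3 = (-4.5000, 4.3301, 6.0000)
after link 4: o_4 = (-2.5000, 8.3301, 2.5359)
after link 5: o_5 = (-3.8785, 9.0372, 0.9235)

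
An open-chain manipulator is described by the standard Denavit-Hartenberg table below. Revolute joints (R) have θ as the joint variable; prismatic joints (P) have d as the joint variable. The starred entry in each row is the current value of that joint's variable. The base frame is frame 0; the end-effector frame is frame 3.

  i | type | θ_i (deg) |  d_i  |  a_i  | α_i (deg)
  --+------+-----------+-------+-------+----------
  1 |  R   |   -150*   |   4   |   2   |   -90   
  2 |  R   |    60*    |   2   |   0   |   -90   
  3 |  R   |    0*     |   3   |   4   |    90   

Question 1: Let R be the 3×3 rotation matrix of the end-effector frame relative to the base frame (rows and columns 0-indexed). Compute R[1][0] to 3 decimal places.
End-effector x-axis (col 0 of R) = (-0.4330,-0.2500,-0.8660)
R[1][0] = -0.2500

-0.250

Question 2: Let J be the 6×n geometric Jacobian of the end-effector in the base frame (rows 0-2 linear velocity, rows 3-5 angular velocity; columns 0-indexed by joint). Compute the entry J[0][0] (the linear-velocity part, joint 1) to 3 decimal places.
2.433

axis z_0 = ẑ; lever o_n−o_0 = (-0.2141,-2.4330,-0.9641)
cross product → J_v[:, 0] = (2.4330,-0.2141,0.0000)
J_ω[:, 0] = z_0
entry J[0][0] = 2.4330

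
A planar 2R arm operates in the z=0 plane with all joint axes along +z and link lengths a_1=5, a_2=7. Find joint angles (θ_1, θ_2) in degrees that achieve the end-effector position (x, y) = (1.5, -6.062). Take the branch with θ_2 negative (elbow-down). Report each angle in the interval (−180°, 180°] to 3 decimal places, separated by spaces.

0.002 -120.002

cos θ_2 = (38.9978−5²−7²)/(2·5·7) = -0.5000; θ_2 = -120.0020° (elbow-down)
β = atan2(-6.0620,1.5000) = -76.1017°; ψ = atan2(-6.0621,1.4998) = -76.1038°
θ_1 = β − ψ = 0.0020°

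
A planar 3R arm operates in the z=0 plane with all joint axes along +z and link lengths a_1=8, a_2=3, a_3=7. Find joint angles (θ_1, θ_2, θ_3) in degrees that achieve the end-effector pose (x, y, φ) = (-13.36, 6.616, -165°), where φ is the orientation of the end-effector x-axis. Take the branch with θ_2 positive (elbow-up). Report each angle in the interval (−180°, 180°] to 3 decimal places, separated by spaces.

wrist centre = target − a_3·(cos φ, sin φ) = (-6.5985, 8.4277)
cos θ_2 = (114.5671−8²−3²)/(2·8·3) = 0.8660; θ_2 = 30.0050° (elbow-up)
β = atan2(8.4277,-6.5985) = 128.0593°; ψ = atan2(1.5002,10.5979) = 8.0571°
θ_1 = β − ψ = 120.0021°
θ_3 = φ − θ_1 − θ_2 = 44.9929° (wrapped to (-180°,180°])

120.002 30.005 44.993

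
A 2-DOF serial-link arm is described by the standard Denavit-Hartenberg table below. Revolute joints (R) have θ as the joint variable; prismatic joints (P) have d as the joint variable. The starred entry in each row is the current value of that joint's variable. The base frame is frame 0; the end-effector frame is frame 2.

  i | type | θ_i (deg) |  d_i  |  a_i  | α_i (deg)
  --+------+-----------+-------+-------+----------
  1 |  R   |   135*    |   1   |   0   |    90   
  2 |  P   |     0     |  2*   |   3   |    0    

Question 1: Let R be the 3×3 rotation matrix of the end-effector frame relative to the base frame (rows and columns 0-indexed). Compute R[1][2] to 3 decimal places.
0.707

End-effector z-axis (col 2 of R) = (0.7071,0.7071,0.0000)
R[1][2] = 0.7071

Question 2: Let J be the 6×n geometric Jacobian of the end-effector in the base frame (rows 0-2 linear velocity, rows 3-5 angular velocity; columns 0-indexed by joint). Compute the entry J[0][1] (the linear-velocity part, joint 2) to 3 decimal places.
prismatic axis z_1 = (0.7071,0.7071,0.0000)
J_v[:, 1] = z_1; J_ω[:, 1] = (0,0,0)
entry J[0][1] = 0.7071

0.707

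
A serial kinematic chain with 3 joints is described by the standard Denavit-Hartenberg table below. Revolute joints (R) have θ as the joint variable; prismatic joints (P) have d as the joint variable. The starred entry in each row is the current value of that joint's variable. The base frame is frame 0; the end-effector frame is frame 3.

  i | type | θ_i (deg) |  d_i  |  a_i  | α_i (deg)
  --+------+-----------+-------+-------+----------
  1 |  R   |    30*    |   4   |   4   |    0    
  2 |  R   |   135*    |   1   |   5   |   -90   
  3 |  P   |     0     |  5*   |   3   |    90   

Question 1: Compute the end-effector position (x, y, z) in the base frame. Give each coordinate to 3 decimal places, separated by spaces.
-5.557 -0.759 5.000

after link 1: o_1 = (3.4641, 2.0000, 4.0000)
after link 2: o_2 = (-1.3655, 3.2941, 5.0000)
after link 3: o_3 = (-5.5574, -0.7591, 5.0000)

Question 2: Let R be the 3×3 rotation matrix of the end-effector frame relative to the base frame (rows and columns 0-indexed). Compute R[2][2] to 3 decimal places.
1.000

End-effector z-axis (col 2 of R) = (0.0000,0.0000,1.0000)
R[2][2] = 1.0000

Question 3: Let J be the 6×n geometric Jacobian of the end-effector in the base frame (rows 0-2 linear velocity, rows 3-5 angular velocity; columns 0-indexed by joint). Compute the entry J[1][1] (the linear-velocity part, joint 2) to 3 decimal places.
-9.022

axis z_1 = (0.0000,0.0000,1.0000); lever o_n−o_1 = (-9.0215,-2.7591,1.0000)
cross product → J_v[:, 1] = (2.7591,-9.0215,0.0000)
J_ω[:, 1] = z_1
entry J[1][1] = -9.0215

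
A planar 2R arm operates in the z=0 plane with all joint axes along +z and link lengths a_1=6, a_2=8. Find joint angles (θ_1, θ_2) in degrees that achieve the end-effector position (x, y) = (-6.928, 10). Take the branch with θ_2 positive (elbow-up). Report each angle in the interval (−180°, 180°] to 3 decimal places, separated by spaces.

89.998 60.002

cos θ_2 = (147.9972−6²−8²)/(2·6·8) = 0.5000; θ_2 = 60.0019° (elbow-up)
β = atan2(10.0000,-6.9280) = 124.7142°; ψ = atan2(6.9283,9.9998) = 34.7162°
θ_1 = β − ψ = 89.9981°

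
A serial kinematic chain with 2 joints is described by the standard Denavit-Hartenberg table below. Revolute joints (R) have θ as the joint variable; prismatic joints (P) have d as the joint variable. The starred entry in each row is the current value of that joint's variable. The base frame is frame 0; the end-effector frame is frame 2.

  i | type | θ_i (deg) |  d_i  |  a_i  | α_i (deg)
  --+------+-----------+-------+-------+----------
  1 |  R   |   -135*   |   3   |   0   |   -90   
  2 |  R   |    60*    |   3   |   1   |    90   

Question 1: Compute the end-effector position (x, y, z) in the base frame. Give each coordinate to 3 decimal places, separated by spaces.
1.768 -2.475 2.134

after link 1: o_1 = (0.0000, 0.0000, 3.0000)
after link 2: o_2 = (1.7678, -2.4749, 2.1340)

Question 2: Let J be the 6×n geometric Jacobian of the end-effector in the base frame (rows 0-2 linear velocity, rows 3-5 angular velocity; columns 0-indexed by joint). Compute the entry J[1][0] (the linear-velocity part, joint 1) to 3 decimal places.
axis z_0 = ẑ; lever o_n−o_0 = (1.7678,-2.4749,2.1340)
cross product → J_v[:, 0] = (2.4749,1.7678,-0.0000)
J_ω[:, 0] = z_0
entry J[1][0] = 1.7678

1.768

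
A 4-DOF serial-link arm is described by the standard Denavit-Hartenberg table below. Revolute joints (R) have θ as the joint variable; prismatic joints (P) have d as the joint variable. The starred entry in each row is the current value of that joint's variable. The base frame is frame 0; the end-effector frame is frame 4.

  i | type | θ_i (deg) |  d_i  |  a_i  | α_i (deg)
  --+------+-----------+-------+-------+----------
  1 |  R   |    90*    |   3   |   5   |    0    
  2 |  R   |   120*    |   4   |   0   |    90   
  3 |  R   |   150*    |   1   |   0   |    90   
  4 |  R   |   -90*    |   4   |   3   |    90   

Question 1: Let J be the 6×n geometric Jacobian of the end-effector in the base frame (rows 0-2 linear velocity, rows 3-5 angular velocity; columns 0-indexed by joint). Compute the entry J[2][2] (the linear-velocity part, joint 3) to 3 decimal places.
axis z_2 = (-0.5000,0.8660,0.0000); lever o_n−o_2 = (-0.7321,-2.7321,3.4641)
cross product → J_v[:, 2] = (3.0000,1.7321,2.0000)
J_ω[:, 2] = z_2
entry J[2][2] = 2.0000

2.000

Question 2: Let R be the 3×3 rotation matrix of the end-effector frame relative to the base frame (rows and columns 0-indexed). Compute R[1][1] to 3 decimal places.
End-effector y-axis (col 1 of R) = (-0.4330,-0.2500,0.8660)
R[1][1] = -0.2500

-0.250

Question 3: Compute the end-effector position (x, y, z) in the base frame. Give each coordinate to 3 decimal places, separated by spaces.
after link 1: o_1 = (0.0000, 5.0000, 3.0000)
after link 2: o_2 = (0.0000, 5.0000, 7.0000)
after link 3: o_3 = (-0.5000, 5.8660, 7.0000)
after link 4: o_4 = (-0.7321, 2.2679, 10.4641)

-0.732 2.268 10.464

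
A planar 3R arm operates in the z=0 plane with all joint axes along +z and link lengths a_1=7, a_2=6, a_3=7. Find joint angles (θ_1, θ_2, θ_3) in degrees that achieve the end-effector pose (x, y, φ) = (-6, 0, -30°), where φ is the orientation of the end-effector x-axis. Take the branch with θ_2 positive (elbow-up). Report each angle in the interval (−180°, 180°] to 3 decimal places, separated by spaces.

150.000 30.000 150.000

wrist centre = target − a_3·(cos φ, sin φ) = (-12.0622, 3.5000)
cos θ_2 = (157.7461−7²−6²)/(2·7·6) = 0.8660; θ_2 = 30.0000° (elbow-up)
β = atan2(3.5000,-12.0622) = 163.8192°; ψ = atan2(3.0000,12.1962) = 13.8192°
θ_1 = β − ψ = 150.0000°
θ_3 = φ − θ_1 − θ_2 = 150.0000° (wrapped to (-180°,180°])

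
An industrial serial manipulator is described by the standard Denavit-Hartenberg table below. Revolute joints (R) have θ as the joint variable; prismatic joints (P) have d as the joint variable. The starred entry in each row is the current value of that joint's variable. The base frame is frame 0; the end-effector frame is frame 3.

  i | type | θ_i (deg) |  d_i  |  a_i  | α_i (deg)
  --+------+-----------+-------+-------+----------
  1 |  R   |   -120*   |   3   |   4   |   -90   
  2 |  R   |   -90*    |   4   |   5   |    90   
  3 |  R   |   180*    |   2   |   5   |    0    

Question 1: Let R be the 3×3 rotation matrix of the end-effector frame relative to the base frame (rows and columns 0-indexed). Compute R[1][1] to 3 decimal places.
0.500

End-effector y-axis (col 1 of R) = (-0.8660,0.5000,-0.0000)
R[1][1] = 0.5000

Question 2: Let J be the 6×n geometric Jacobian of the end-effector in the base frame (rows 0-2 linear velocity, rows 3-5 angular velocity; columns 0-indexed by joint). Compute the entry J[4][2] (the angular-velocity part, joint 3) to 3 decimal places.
axis z_2 = (0.5000,0.8660,0.0000); lever o_n−o_2 = (1.0000,1.7321,-5.0000)
cross product → J_v[:, 2] = (-4.3301,2.5000,-0.0000)
J_ω[:, 2] = z_2
entry J[4][2] = 0.8660

0.866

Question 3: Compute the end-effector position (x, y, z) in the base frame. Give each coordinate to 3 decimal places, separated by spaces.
2.464 -3.732 3.000

after link 1: o_1 = (-2.0000, -3.4641, 3.0000)
after link 2: o_2 = (1.4641, -5.4641, 8.0000)
after link 3: o_3 = (2.4641, -3.7321, 3.0000)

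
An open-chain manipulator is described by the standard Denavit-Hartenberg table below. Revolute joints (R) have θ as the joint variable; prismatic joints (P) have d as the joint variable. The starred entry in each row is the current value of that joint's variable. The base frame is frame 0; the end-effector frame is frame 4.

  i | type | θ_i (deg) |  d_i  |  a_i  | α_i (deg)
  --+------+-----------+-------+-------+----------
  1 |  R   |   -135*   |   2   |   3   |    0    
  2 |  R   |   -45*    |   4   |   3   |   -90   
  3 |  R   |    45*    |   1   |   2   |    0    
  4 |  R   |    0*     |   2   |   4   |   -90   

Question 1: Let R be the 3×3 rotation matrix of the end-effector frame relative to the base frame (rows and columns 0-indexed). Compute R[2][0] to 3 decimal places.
End-effector x-axis (col 0 of R) = (-0.7071,-0.0000,-0.7071)
R[2][0] = -0.7071

-0.707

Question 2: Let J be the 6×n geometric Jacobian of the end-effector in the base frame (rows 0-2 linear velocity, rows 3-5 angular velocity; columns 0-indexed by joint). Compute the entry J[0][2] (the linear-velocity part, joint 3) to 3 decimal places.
4.243

axis z_2 = (0.0000,-1.0000,0.0000); lever o_n−o_2 = (-4.2426,-3.0000,-4.2426)
cross product → J_v[:, 2] = (4.2426,0.0000,-4.2426)
J_ω[:, 2] = z_2
entry J[0][2] = 4.2426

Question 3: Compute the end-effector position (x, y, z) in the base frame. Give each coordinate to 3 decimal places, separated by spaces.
-9.364 -5.121 1.757

after link 1: o_1 = (-2.1213, -2.1213, 2.0000)
after link 2: o_2 = (-5.1213, -2.1213, 6.0000)
after link 3: o_3 = (-6.5355, -3.1213, 4.5858)
after link 4: o_4 = (-9.3640, -5.1213, 1.7574)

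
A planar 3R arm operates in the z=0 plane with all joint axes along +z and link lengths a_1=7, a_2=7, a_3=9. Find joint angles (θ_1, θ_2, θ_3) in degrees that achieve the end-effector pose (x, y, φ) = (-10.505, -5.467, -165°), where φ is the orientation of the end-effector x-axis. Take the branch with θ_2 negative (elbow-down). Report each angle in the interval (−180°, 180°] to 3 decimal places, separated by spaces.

wrist centre = target − a_3·(cos φ, sin φ) = (-1.8117, -3.1376)
cos θ_2 = (13.1269−7²−7²)/(2·7·7) = -0.8661; θ_2 = -150.0031° (elbow-down)
β = atan2(-3.1376,-1.8117) = -120.0021°; ψ = atan2(-3.4997,0.9376) = -75.0016°
θ_1 = β − ψ = -45.0006°
θ_3 = φ − θ_1 − θ_2 = 30.0037° (wrapped to (-180°,180°])

-45.001 -150.003 30.004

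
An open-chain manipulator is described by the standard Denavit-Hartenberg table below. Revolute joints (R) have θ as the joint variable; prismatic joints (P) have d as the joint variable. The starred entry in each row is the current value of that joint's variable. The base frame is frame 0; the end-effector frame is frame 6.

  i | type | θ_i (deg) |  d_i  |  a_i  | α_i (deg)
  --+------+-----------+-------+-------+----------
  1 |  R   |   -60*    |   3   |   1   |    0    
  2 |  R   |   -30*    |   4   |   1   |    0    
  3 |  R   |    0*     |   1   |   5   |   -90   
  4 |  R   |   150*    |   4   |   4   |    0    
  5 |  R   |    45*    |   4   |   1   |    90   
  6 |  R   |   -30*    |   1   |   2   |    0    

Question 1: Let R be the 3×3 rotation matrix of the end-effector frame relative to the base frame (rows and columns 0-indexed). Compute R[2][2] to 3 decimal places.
-0.966

End-effector z-axis (col 2 of R) = (0.0000,0.2588,-0.9659)
R[2][2] = -0.9659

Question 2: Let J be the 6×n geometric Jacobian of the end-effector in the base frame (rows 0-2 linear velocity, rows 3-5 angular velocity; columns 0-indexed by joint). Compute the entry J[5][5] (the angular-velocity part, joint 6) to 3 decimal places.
-0.966

axis z_5 = (0.0000,0.2588,-0.9659); lever o_n−o_5 = (-1.0000,1.9319,-0.5176)
cross product → J_v[:, 5] = (1.7321,0.9659,0.2588)
J_ω[:, 5] = z_5
entry J[5][5] = -0.9659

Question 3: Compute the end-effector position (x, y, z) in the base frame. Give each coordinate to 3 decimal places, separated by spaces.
7.500 -0.504 5.741

after link 1: o_1 = (0.5000, -0.8660, 3.0000)
after link 2: o_2 = (0.5000, -1.8660, 7.0000)
after link 3: o_3 = (0.5000, -6.8660, 8.0000)
after link 4: o_4 = (4.5000, -3.4019, 6.0000)
after link 5: o_5 = (8.5000, -2.4360, 6.2588)
after link 6: o_6 = (7.5000, -0.5041, 5.7412)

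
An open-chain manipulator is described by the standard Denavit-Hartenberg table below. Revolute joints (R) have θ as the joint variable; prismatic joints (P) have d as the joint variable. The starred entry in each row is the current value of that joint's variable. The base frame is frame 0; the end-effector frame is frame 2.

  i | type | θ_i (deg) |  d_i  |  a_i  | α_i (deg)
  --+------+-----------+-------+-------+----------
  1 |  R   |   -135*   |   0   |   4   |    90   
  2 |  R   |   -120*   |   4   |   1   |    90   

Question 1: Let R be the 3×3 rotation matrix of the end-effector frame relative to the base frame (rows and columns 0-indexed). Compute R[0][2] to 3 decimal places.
End-effector z-axis (col 2 of R) = (0.6124,0.6124,0.5000)
R[0][2] = 0.6124

0.612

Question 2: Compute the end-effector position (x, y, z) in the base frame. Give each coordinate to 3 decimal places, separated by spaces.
after link 1: o_1 = (-2.8284, -2.8284, 0.0000)
after link 2: o_2 = (-5.3033, 0.3536, -0.8660)

-5.303 0.354 -0.866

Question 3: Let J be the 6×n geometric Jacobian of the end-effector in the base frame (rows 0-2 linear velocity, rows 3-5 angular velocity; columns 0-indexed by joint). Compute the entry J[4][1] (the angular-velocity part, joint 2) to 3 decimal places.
0.707

axis z_1 = (-0.7071,0.7071,0.0000); lever o_n−o_1 = (-2.4749,3.1820,-0.8660)
cross product → J_v[:, 1] = (-0.6124,-0.6124,-0.5000)
J_ω[:, 1] = z_1
entry J[4][1] = 0.7071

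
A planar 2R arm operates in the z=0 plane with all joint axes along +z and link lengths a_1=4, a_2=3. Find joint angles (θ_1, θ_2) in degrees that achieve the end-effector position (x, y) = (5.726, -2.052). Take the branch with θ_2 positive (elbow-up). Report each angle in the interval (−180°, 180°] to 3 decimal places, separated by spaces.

-45.003 60.006

cos θ_2 = (36.9978−4²−3²)/(2·4·3) = 0.4999; θ_2 = 60.0061° (elbow-up)
β = atan2(-2.0520,5.7260) = -19.7159°; ψ = atan2(2.5982,5.4997) = 25.2875°
θ_1 = β − ψ = -45.0034°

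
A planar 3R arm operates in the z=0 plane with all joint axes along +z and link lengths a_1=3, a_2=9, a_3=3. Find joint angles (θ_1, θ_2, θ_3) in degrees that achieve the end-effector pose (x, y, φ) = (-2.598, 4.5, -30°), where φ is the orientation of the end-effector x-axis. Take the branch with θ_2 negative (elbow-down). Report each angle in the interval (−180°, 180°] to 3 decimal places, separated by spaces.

-128.213 -120.001 -141.786

wrist centre = target − a_3·(cos φ, sin φ) = (-5.1961, 6.0000)
cos θ_2 = (62.9992−3²−9²)/(2·3·9) = -0.5000; θ_2 = -120.0010° (elbow-down)
β = atan2(6.0000,-5.1961) = 130.8930°; ψ = atan2(-7.7942,-1.5001) = -100.8944°
θ_1 = β − ψ = 231.7874°
θ_3 = φ − θ_1 − θ_2 = -141.7864° (wrapped to (-180°,180°])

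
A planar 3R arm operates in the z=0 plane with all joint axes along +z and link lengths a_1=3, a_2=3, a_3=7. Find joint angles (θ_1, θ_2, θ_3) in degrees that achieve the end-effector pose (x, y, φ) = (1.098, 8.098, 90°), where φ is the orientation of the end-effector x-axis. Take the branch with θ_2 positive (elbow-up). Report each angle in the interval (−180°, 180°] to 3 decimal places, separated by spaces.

-30.001 150.002 -30.001

wrist centre = target − a_3·(cos φ, sin φ) = (1.0980, 1.0980)
cos θ_2 = (2.4112−3²−3²)/(2·3·3) = -0.8660; θ_2 = 150.0021° (elbow-up)
β = atan2(1.0980,1.0980) = 45.0000°; ψ = atan2(1.4999,0.4019) = 75.0011°
θ_1 = β − ψ = -30.0011°
θ_3 = φ − θ_1 − θ_2 = -30.0011° (wrapped to (-180°,180°])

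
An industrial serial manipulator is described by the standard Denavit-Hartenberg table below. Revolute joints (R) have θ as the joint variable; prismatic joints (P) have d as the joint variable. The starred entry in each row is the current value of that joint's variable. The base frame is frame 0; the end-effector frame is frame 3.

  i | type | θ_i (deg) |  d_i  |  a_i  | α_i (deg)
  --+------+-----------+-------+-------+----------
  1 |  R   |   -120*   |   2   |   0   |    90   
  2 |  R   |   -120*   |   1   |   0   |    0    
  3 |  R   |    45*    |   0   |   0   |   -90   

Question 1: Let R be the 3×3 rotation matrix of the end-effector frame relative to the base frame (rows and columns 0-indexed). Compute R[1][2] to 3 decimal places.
-0.837

End-effector z-axis (col 2 of R) = (-0.4830,-0.8365,0.2588)
R[1][2] = -0.8365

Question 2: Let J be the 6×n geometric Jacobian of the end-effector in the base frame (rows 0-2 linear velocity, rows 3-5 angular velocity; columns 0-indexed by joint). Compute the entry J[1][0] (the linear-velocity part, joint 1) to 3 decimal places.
-0.866

axis z_0 = ẑ; lever o_n−o_0 = (-0.8660,0.5000,2.0000)
cross product → J_v[:, 0] = (-0.5000,-0.8660,0.0000)
J_ω[:, 0] = z_0
entry J[1][0] = -0.8660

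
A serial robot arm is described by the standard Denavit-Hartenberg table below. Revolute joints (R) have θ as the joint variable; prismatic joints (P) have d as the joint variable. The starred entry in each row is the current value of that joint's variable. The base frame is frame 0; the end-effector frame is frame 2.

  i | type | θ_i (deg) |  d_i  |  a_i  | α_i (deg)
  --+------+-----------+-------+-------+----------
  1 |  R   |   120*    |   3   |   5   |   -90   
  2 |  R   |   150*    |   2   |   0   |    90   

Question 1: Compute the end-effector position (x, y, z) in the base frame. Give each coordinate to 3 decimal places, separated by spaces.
-4.232 3.330 3.000

after link 1: o_1 = (-2.5000, 4.3301, 3.0000)
after link 2: o_2 = (-4.2321, 3.3301, 3.0000)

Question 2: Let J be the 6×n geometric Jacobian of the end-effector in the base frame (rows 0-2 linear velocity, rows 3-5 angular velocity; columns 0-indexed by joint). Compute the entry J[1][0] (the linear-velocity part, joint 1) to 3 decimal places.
axis z_0 = ẑ; lever o_n−o_0 = (-4.2321,3.3301,3.0000)
cross product → J_v[:, 0] = (-3.3301,-4.2321,0.0000)
J_ω[:, 0] = z_0
entry J[1][0] = -4.2321

-4.232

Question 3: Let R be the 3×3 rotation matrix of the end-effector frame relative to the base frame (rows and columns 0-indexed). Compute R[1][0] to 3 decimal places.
-0.750

End-effector x-axis (col 0 of R) = (0.4330,-0.7500,-0.5000)
R[1][0] = -0.7500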